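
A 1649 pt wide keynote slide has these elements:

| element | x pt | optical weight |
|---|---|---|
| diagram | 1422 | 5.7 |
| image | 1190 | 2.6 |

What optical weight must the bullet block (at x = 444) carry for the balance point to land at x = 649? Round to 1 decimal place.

w ≈ 28.4

Fixed elements: Σw = 5.7 + 2.6 = 8.3, Σw·x = 5.7·1422 + 2.6·1190 = 11199.4.
Set Σw·x/Σw = 649: (11199.4 + 444w) = 649·(8.3 + w).
So w = (649·8.3 − 11199.4)/(444 − 649) = -5812.7/-205 ≈ 28.35.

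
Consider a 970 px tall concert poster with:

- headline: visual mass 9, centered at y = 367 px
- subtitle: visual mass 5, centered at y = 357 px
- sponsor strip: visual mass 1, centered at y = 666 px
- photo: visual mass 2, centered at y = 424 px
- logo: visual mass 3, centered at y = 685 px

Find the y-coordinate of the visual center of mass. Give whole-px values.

y ≈ 433

Σw = 9 + 5 + 1 + 2 + 3 = 20.
y: (9·367 + 5·357 + 1·666 + 2·424 + 3·685) / 20 = 8657 / 20 ≈ 432.85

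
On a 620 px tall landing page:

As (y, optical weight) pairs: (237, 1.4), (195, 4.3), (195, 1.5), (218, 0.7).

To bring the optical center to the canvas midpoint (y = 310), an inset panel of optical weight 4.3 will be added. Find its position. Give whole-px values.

y ≈ 504

With the inset panel, Σw becomes 1.4 + 4.3 + 1.5 + 0.7 + 4.3 = 12.2.
y: need Σw·y = 12.2·310 = 3782.0. Existing = 1.4·237 + 4.3·195 + 1.5·195 + 0.7·218 = 1615.4. Remainder 2166.6 / 4.3 ≈ 503.86.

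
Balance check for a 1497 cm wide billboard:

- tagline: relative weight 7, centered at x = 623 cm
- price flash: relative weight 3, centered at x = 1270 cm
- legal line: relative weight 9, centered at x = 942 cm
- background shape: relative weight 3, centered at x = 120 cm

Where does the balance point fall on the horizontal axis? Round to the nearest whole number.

Weights sum to 7 + 3 + 9 + 3 = 22.
x-moment: 7·623 + 3·1270 + 9·942 + 3·120 = 17009; centroid 17009/22 ≈ 773.14.

x ≈ 773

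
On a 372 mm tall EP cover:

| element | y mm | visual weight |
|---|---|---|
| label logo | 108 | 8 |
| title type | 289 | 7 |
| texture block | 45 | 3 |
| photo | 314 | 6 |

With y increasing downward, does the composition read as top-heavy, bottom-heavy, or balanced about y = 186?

bottom-heavy

Σw = 8 + 7 + 3 + 6 = 24.
y: (8·108 + 7·289 + 3·45 + 6·314) / 24 = 4906 / 24 ≈ 204.42
Since 204.4 is below (larger y than) 186, the composition reads bottom-heavy.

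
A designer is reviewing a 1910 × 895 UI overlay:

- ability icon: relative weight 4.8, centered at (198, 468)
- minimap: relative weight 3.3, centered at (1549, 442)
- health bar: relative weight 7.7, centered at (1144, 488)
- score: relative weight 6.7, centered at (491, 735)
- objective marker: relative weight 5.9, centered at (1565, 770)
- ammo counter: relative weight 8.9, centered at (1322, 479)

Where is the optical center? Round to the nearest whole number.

Weights sum to 4.8 + 3.3 + 7.7 + 6.7 + 5.9 + 8.9 = 37.3.
x: moment 39159.9 / weight 37.3 ≈ 1049.86
y: moment 21193.2 / weight 37.3 ≈ 568.18

(1050, 568)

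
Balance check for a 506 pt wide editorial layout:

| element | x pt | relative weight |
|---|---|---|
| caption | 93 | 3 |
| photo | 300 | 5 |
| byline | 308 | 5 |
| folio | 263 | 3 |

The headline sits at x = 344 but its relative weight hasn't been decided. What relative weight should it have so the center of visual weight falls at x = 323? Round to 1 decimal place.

Fixed elements: Σw = 3 + 5 + 5 + 3 = 16, Σw·x = 3·93 + 5·300 + 5·308 + 3·263 = 4108.
Set Σw·x/Σw = 323: (4108 + 344w) = 323·(16 + w).
So w = (323·16 − 4108)/(344 − 323) = 1060/21 ≈ 50.48.

w ≈ 50.5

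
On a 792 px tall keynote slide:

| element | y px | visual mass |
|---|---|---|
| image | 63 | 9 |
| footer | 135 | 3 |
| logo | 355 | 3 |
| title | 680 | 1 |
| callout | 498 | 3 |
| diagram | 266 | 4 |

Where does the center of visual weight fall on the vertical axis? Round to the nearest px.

y ≈ 229

Σw = 9 + 3 + 3 + 1 + 3 + 4 = 23.
y-moment: 9·63 + 3·135 + 3·355 + 1·680 + 3·498 + 4·266 = 5275; centroid 5275/23 ≈ 229.35.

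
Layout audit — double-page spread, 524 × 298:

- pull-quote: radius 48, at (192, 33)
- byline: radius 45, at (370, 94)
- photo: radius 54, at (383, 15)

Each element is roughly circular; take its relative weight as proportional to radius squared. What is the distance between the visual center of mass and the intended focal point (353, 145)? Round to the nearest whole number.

≈ 108

r² weights: pull-quote 48² = 2304, byline 45² = 2025, photo 54² = 2916. Total = 7245.
Σw·x = 2304·192 + 2025·370 + 2916·383 = 2308446, so x̄ = 2308446/7245 ≈ 318.63.
Σw·y = 2304·33 + 2025·94 + 2916·15 = 310122, so ȳ = 310122/7245 ≈ 42.80.
From (353, 145): dx = -34.37, dy = -102.20, so the distance is √(dx²+dy²) ≈ 107.82.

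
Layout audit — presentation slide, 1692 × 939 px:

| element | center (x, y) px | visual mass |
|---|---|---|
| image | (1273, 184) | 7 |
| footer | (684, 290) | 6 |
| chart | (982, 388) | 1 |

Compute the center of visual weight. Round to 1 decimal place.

Total weight = 7 + 6 + 1 = 14.
Σw·x = 7·1273 + 6·684 + 1·982 = 13997, so x̄ = 13997/14 ≈ 999.79.
Σw·y = 7·184 + 6·290 + 1·388 = 3416, so ȳ = 3416/14 ≈ 244.00.

(999.8, 244.0)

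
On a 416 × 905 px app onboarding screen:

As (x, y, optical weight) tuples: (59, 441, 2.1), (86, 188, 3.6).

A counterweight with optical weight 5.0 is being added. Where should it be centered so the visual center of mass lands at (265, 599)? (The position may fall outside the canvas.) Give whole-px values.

After adding the counterweight, total weight = 2.1 + 3.6 + 5.0 = 10.7.
x: need Σw·x = 10.7·265 = 2835.5. Existing = 2.1·59 + 3.6·86 = 433.5. Remainder 2402.0 / 5.0 ≈ 480.40.
y: need Σw·y = 10.7·599 = 6409.3. Existing = 2.1·441 + 3.6·188 = 1602.9. Remainder 4806.4 / 5.0 ≈ 961.28.

(480, 961)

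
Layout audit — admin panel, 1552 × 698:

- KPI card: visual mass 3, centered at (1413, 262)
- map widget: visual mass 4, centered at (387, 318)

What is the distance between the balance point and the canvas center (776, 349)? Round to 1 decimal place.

≈ 74.8

Weights sum to 3 + 4 = 7.
Σw·x = 3·1413 + 4·387 = 5787, so x̄ = 5787/7 ≈ 826.71.
Σw·y = 3·262 + 4·318 = 2058, so ȳ = 2058/7 ≈ 294.00.
Offset from (776, 349): Δx ≈ 50.71, Δy ≈ -55.00; distance = √(Δx² + Δy²) ≈ 74.81.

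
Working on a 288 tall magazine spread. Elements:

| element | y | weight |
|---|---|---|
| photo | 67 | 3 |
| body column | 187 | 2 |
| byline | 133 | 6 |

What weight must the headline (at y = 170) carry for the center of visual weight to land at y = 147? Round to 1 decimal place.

Fixed elements: Σw = 3 + 2 + 6 = 11, Σw·y = 3·67 + 2·187 + 6·133 = 1373.
Balance at y = 147 requires (1373 + w·170) / (11 + w) = 147.
Rearranging, w·(170 − 147) = 147·11 − 1373 = 244, so w ≈ 244/23 = 10.61.

w ≈ 10.6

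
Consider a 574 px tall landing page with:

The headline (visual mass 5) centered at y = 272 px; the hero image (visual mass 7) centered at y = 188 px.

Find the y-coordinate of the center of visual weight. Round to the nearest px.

Weights sum to 5 + 7 = 12.
y-moment: 5·272 + 7·188 = 2676; centroid 2676/12 ≈ 223.00.

y ≈ 223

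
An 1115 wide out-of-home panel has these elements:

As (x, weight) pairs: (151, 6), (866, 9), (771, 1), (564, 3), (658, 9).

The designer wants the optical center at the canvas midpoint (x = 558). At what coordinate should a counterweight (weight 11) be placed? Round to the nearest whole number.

New total weight: (6 + 9 + 1 + 3 + 9) + 11 = 39.
Along x: (17085 + 11·x) / 39 = 558 (existing moment 6·151 + 9·866 + 1·771 + 3·564 + 9·658 = 17085) ⇒ x = (21762 − 17085) / 11 ≈ 425.18.

x ≈ 425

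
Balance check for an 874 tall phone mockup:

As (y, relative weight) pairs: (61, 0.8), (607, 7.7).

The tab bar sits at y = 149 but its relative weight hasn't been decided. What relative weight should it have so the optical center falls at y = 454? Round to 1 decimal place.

w ≈ 2.8

Fixed elements: Σw = 0.8 + 7.7 = 8.5, Σw·y = 0.8·61 + 7.7·607 = 4722.7.
Balance at y = 454 requires (4722.7 + w·149) / (8.5 + w) = 454.
Rearranging, w·(149 − 454) = 454·8.5 − 4722.7 = -863.7, so w ≈ -863.7/-305 = 2.83.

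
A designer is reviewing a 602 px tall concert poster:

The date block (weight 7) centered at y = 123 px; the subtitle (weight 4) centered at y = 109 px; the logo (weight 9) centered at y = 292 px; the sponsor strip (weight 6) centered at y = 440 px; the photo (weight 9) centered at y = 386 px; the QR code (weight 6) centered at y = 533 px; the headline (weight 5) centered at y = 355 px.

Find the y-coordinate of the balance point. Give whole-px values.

y ≈ 326

Total weight = 7 + 4 + 9 + 6 + 9 + 6 + 5 = 46.
y-moment: 7·123 + 4·109 + 9·292 + 6·440 + 9·386 + 6·533 + 5·355 = 15012; centroid 15012/46 ≈ 326.35.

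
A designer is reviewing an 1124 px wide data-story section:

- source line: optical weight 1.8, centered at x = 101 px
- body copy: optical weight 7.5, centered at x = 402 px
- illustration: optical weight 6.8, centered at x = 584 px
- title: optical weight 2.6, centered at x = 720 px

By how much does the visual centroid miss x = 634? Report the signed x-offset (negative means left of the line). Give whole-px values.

Σw = 1.8 + 7.5 + 6.8 + 2.6 = 18.7.
Σw·x = 1.8·101 + 7.5·402 + 6.8·584 + 2.6·720 = 9040.0, so x̄ = 9040.0/18.7 ≈ 483.42.
Offset from x = 634: 483.42 − 634 ≈ -150.58.

≈ -151 px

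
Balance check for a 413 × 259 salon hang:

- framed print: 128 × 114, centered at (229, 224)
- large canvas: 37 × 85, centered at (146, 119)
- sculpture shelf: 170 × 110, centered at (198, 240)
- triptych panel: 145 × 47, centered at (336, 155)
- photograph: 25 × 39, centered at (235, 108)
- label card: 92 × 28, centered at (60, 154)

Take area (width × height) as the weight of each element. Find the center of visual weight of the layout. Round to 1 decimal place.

(217.4, 207.0)

Areas → weights: framed print 128·114 = 14592, large canvas 37·85 = 3145, sculpture shelf 170·110 = 18700, triptych panel 145·47 = 6815, photograph 25·39 = 975, label card 92·28 = 2576; Σw = 46803.
Σw·x = 10176863; x̄ = 10176863/46803 ≈ 217.44.
y: moment 9689192 / weight 46803 ≈ 207.02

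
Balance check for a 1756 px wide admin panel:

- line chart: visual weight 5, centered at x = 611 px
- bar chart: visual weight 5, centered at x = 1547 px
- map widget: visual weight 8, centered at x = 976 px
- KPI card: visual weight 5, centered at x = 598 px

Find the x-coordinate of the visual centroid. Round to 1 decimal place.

x ≈ 938.6

Total weight = 5 + 5 + 8 + 5 = 23.
Σw·x = 5·611 + 5·1547 + 8·976 + 5·598 = 21588, so x̄ = 21588/23 ≈ 938.61.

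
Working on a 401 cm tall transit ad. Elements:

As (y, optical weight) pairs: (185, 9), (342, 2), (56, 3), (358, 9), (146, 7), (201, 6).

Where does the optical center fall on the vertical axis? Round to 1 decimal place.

Σw = 9 + 2 + 3 + 9 + 7 + 6 = 36.
y: moment 7967 / weight 36 ≈ 221.31

y ≈ 221.3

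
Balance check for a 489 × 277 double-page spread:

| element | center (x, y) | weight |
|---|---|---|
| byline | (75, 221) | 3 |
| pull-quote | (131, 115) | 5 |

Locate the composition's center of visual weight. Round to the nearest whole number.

(110, 155)

Total weight = 3 + 5 = 8.
Σw·x = 3·75 + 5·131 = 880, so x̄ = 880/8 ≈ 110.00.
Σw·y = 3·221 + 5·115 = 1238, so ȳ = 1238/8 ≈ 154.75.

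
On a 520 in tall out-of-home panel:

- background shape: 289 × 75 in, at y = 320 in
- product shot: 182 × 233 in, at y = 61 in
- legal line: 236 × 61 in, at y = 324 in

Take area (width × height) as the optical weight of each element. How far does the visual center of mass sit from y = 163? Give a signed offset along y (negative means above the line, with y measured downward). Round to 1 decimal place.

≈ 17.8 in

Areas: background shape 289·75 = 21675, product shot 182·233 = 42406, legal line 236·61 = 14396. Total weight = 78477.
y: (21675·320 + 42406·61 + 14396·324) / 78477 = 14187070 / 78477 ≈ 180.78
Difference: 180.78 − 163 ≈ 17.78.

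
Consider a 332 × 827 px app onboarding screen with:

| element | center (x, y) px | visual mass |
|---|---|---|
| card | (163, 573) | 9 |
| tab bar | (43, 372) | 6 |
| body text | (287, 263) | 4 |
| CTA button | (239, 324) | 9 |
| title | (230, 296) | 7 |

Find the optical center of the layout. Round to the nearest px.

Total weight = 9 + 6 + 4 + 9 + 7 = 35.
x: (9·163 + 6·43 + 4·287 + 9·239 + 7·230) / 35 = 6634 / 35 ≈ 189.54
y: (9·573 + 6·372 + 4·263 + 9·324 + 7·296) / 35 = 13429 / 35 ≈ 383.69

(190, 384)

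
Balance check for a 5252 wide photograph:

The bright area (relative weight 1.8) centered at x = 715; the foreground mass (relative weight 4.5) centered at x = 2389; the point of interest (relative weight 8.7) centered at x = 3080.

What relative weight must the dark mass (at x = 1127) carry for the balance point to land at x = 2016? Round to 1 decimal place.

w ≈ 9.7

Fixed elements: Σw = 1.8 + 4.5 + 8.7 = 15.0, Σw·x = 1.8·715 + 4.5·2389 + 8.7·3080 = 38833.5.
For the centroid to hit 2016: (38833.5 + w·1127) / (15.0 + w) = 2016.
Rearranging, w·(1127 − 2016) = 2016·15.0 − 38833.5 = -8593.5, so w ≈ -8593.5/-889 = 9.67.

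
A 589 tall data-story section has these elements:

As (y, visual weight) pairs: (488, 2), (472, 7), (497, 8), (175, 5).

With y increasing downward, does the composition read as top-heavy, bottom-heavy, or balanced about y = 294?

Σw = 2 + 7 + 8 + 5 = 22.
Σw·y = 2·488 + 7·472 + 8·497 + 5·175 = 9131, so ȳ = 9131/22 ≈ 415.05.
Since 415.0 is below (larger y than) 294, the composition reads bottom-heavy.

bottom-heavy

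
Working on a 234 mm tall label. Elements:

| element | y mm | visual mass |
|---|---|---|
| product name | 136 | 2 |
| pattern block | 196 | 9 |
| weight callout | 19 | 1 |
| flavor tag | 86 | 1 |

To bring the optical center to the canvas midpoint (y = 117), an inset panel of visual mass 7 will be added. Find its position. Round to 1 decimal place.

New total weight: (2 + 9 + 1 + 1) + 7 = 20.
Along y: (2141 + 7·y) / 20 = 117 (existing moment 2·136 + 9·196 + 1·19 + 1·86 = 2141) ⇒ y = (2340 − 2141) / 7 ≈ 28.43.

y ≈ 28.4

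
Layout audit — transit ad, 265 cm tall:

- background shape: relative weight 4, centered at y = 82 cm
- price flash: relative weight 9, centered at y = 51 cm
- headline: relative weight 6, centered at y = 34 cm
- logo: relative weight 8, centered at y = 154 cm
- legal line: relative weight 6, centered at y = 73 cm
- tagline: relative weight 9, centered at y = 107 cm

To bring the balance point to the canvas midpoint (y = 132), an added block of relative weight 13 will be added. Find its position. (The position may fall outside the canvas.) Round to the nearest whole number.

New total weight: (4 + 9 + 6 + 8 + 6 + 9) + 13 = 55.
y: target moment 55×132 = 7260; current 4·82 + 9·51 + 6·34 + 8·154 + 6·73 + 9·107 = 3624; the added block supplies 3636, so y = 3636/13 ≈ 279.69.

y ≈ 280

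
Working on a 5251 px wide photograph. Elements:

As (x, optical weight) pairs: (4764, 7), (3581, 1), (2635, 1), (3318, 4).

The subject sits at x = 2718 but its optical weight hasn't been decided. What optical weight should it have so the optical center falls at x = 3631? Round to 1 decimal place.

w ≈ 6.2

Existing Σw = 13 (7 + 1 + 1 + 4); existing moment 7·4764 + 1·3581 + 1·2635 + 4·3318 = 52836.
For the centroid to hit 3631: (52836 + w·2718) / (13 + w) = 3631.
Solving: w = (3631·13 − 52836) / (2718 − 3631) = -5633 / -913 ≈ 6.17.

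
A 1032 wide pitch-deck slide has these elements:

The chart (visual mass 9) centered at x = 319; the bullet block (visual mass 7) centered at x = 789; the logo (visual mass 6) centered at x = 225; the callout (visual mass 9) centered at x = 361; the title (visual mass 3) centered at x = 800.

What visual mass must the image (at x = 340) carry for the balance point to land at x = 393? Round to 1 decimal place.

Known weights sum to 9 + 7 + 6 + 9 + 3 = 34; their moment is 9·319 + 7·789 + 6·225 + 9·361 + 3·800 = 15393.
Balance at x = 393 requires (15393 + w·340) / (34 + w) = 393.
Solving: w = (393·34 − 15393) / (340 − 393) = -2031 / -53 ≈ 38.32.

w ≈ 38.3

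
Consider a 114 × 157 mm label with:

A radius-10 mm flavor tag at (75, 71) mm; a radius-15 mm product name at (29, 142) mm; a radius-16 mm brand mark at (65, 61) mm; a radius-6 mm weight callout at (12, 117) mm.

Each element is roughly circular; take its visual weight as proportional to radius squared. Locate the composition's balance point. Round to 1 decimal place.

r² weights: flavor tag 10² = 100, product name 15² = 225, brand mark 16² = 256, weight callout 6² = 36. Total = 617.
Σw·x = 100·75 + 225·29 + 256·65 + 36·12 = 31097, so x̄ = 31097/617 ≈ 50.40.
Σw·y = 100·71 + 225·142 + 256·61 + 36·117 = 58878, so ȳ = 58878/617 ≈ 95.43.

(50.4, 95.4)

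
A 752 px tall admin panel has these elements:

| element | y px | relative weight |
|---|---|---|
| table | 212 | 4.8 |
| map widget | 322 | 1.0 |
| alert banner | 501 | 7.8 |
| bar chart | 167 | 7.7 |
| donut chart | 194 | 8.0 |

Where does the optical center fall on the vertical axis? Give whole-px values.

Σw = 4.8 + 1.0 + 7.8 + 7.7 + 8.0 = 29.3.
Σw·y = 4.8·212 + 1.0·322 + 7.8·501 + 7.7·167 + 8.0·194 = 8085.3, so ȳ = 8085.3/29.3 ≈ 275.95.

y ≈ 276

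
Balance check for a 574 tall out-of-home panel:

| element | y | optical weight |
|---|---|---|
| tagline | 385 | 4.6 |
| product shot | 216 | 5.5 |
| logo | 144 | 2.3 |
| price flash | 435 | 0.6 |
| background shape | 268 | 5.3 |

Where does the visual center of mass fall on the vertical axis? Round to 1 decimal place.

Total weight = 4.6 + 5.5 + 2.3 + 0.6 + 5.3 = 18.3.
y: (4.6·385 + 5.5·216 + 2.3·144 + 0.6·435 + 5.3·268) / 18.3 = 4971.6 / 18.3 ≈ 271.67

y ≈ 271.7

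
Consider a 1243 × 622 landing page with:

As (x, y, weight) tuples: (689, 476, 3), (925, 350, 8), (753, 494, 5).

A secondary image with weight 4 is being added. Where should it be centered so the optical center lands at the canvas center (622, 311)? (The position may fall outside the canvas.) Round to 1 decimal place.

(-198.0, -119.5)

After adding the secondary image, total weight = 3 + 8 + 5 + 4 = 20.
x: need Σw·x = 20·622 = 12440. Existing = 3·689 + 8·925 + 5·753 = 13232. Remainder -792 / 4 ≈ -198.00.
y: need Σw·y = 20·311 = 6220. Existing = 3·476 + 8·350 + 5·494 = 6698. Remainder -478 / 4 ≈ -119.50.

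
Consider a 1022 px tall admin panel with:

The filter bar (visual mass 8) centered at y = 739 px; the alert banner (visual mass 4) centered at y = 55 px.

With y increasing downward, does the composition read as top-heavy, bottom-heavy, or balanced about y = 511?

Total weight = 8 + 4 = 12.
y-moment: 8·739 + 4·55 = 6132; centroid 6132/12 ≈ 511.00.
The centroid 511.00 matches the midline at 511, so the layout is balanced.

balanced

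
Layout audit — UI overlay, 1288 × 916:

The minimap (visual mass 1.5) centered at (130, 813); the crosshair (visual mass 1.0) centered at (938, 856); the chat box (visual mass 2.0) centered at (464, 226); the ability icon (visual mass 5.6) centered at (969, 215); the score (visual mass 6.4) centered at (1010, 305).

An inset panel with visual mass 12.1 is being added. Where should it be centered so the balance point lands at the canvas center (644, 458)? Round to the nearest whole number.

With the inset panel, Σw becomes 1.5 + 1.0 + 2.0 + 5.6 + 6.4 + 12.1 = 28.6.
x: need Σw·x = 28.6·644 = 18418.4. Existing = 1.5·130 + 1.0·938 + 2.0·464 + 5.6·969 + 6.4·1010 = 13951.4. Remainder 4467.0 / 12.1 ≈ 369.17.
y: need Σw·y = 28.6·458 = 13098.8. Existing = 1.5·813 + 1.0·856 + 2.0·226 + 5.6·215 + 6.4·305 = 5683.5. Remainder 7415.3 / 12.1 ≈ 612.83.

(369, 613)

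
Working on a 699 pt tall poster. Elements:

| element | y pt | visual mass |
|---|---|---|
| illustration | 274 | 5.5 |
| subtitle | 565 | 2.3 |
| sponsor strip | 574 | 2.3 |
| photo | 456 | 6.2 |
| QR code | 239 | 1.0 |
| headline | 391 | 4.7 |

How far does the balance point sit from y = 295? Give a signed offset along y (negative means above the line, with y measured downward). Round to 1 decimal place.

≈ 115.5 pt

Σw = 5.5 + 2.3 + 2.3 + 6.2 + 1.0 + 4.7 = 22.0.
Σw·y = 5.5·274 + 2.3·565 + 2.3·574 + 6.2·456 + 1.0·239 + 4.7·391 = 9030.6, so ȳ = 9030.6/22.0 ≈ 410.48.
Offset from y = 295: 410.48 − 295 ≈ 115.48.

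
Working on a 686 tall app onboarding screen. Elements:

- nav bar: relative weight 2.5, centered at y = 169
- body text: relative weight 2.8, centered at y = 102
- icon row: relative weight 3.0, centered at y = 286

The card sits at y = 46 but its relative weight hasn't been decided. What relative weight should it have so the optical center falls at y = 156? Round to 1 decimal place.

Fixed elements: Σw = 2.5 + 2.8 + 3.0 = 8.3, Σw·y = 2.5·169 + 2.8·102 + 3.0·286 = 1566.1.
Balance at y = 156 requires (1566.1 + w·46) / (8.3 + w) = 156.
Rearranging, w·(46 − 156) = 156·8.3 − 1566.1 = -271.3, so w ≈ -271.3/-110 = 2.47.

w ≈ 2.5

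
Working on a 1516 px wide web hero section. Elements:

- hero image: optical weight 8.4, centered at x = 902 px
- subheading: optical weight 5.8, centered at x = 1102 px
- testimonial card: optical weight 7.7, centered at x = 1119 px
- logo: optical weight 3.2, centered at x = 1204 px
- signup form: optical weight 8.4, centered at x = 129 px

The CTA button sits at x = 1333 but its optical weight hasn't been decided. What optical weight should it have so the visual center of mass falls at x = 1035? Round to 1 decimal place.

Fixed elements: Σw = 8.4 + 5.8 + 7.7 + 3.2 + 8.4 = 33.5, Σw·x = 8.4·902 + 5.8·1102 + 7.7·1119 + 3.2·1204 + 8.4·129 = 27521.1.
Balance at x = 1035 requires (27521.1 + w·1333) / (33.5 + w) = 1035.
So w = (1035·33.5 − 27521.1)/(1333 − 1035) = 7151.4/298 ≈ 24.00.

w ≈ 24.0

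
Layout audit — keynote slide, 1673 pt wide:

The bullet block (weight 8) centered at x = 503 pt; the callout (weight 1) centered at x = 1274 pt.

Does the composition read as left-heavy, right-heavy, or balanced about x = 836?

left-heavy

Σw = 8 + 1 = 9.
Σw·x = 8·503 + 1·1274 = 5298, so x̄ = 5298/9 ≈ 588.67.
Since 588.7 is left of 836, the composition reads left-heavy.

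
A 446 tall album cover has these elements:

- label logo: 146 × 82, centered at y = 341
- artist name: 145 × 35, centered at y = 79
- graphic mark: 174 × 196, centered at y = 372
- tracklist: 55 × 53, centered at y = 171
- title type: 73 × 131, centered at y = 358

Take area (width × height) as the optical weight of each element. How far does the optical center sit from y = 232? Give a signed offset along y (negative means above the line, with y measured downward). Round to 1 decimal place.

Areas → weights: label logo 146·82 = 11972, artist name 145·35 = 5075, graphic mark 174·196 = 34104, tracklist 55·53 = 2915, title type 73·131 = 9563; Σw = 63629.
y: (11972·341 + 5075·79 + 34104·372 + 2915·171 + 9563·358) / 63629 = 21092084 / 63629 ≈ 331.49
Difference: 331.49 − 232 ≈ 99.49.

≈ 99.5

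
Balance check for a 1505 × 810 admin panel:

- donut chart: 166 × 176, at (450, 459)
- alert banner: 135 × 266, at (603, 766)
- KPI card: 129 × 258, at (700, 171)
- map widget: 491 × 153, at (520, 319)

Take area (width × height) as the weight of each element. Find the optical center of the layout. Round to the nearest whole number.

(560, 407)

Taking area as weight: donut chart 166·176 = 29216, alert banner 135·266 = 35910, KPI card 129·258 = 33282, map widget 491·153 = 75123. Sum 173531.
x-moment: 29216·450 + 35910·603 + 33282·700 + 75123·520 = 97162290; centroid 97162290/173531 ≈ 559.91.
y-moment: 29216·459 + 35910·766 + 33282·171 + 75123·319 = 70572663; centroid 70572663/173531 ≈ 406.69.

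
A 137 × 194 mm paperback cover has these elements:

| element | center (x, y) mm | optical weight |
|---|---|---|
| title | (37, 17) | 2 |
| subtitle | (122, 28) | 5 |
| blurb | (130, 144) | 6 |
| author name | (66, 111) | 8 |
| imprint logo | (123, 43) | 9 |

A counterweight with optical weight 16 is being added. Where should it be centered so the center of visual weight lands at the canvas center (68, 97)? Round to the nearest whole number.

After adding the counterweight, total weight = 2 + 5 + 6 + 8 + 9 + 16 = 46.
x: need Σw·x = 46·68 = 3128. Existing = 2·37 + 5·122 + 6·130 + 8·66 + 9·123 = 3099. Remainder 29 / 16 ≈ 1.81.
y: need Σw·y = 46·97 = 4462. Existing = 2·17 + 5·28 + 6·144 + 8·111 + 9·43 = 2313. Remainder 2149 / 16 ≈ 134.31.

(2, 134)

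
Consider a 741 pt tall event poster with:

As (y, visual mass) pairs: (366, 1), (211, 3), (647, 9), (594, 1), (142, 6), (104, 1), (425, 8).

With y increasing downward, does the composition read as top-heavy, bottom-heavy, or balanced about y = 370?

bottom-heavy

Total weight = 1 + 3 + 9 + 1 + 6 + 1 + 8 = 29.
y: (1·366 + 3·211 + 9·647 + 1·594 + 6·142 + 1·104 + 8·425) / 29 = 11772 / 29 ≈ 405.93
Since 405.9 is below (larger y than) 370, the composition reads bottom-heavy.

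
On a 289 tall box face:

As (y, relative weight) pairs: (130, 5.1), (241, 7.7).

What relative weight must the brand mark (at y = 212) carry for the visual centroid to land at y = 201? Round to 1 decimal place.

w ≈ 4.9

Fixed elements: Σw = 5.1 + 7.7 = 12.8, Σw·y = 5.1·130 + 7.7·241 = 2518.7.
Balance at y = 201 requires (2518.7 + w·212) / (12.8 + w) = 201.
Solving: w = (201·12.8 − 2518.7) / (212 − 201) = 54.1 / 11 ≈ 4.92.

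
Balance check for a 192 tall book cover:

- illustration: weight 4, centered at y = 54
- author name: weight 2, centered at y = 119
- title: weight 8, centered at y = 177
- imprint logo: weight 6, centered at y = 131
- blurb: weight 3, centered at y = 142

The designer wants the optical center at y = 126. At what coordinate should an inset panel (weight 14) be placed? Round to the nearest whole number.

y ≈ 113

New total weight: (4 + 2 + 8 + 6 + 3) + 14 = 37.
Along y: (3082 + 14·y) / 37 = 126 (existing moment 4·54 + 2·119 + 8·177 + 6·131 + 3·142 = 3082) ⇒ y = (4662 − 3082) / 14 ≈ 112.86.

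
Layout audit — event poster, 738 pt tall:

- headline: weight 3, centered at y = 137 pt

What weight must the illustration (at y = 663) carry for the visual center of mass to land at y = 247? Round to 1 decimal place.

The single fixed element contributes weight 3, moment 3·137 = 411.
Set Σw·y/Σw = 247: (411 + 663w) = 247·(3 + w).
Solving: w = (247·3 − 411) / (663 − 247) = 330 / 416 ≈ 0.79.

w ≈ 0.8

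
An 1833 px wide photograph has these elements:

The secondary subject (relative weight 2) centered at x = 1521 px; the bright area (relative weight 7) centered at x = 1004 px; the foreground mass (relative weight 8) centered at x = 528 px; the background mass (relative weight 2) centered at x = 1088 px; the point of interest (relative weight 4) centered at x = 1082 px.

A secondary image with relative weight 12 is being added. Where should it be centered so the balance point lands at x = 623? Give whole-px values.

x ≈ 84

After adding the secondary image, total weight = 2 + 7 + 8 + 2 + 4 + 12 = 35.
x: need Σw·x = 35·623 = 21805. Existing = 2·1521 + 7·1004 + 8·528 + 2·1088 + 4·1082 = 20798. Remainder 1007 / 12 ≈ 83.92.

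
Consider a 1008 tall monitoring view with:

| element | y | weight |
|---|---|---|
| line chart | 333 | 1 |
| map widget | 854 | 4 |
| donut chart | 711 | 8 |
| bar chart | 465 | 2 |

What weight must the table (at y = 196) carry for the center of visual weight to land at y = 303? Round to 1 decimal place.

Known weights sum to 1 + 4 + 8 + 2 = 15; their moment is 1·333 + 4·854 + 8·711 + 2·465 = 10367.
Balance at y = 303 requires (10367 + w·196) / (15 + w) = 303.
So w = (303·15 − 10367)/(196 − 303) = -5822/-107 ≈ 54.41.

w ≈ 54.4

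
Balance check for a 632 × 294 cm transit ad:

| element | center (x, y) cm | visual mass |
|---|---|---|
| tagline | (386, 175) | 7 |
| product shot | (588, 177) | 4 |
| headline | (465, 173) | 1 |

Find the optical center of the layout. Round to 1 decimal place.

Weights sum to 7 + 4 + 1 = 12.
Σw·x = 7·386 + 4·588 + 1·465 = 5519, so x̄ = 5519/12 ≈ 459.92.
Σw·y = 7·175 + 4·177 + 1·173 = 2106, so ȳ = 2106/12 ≈ 175.50.

(459.9, 175.5)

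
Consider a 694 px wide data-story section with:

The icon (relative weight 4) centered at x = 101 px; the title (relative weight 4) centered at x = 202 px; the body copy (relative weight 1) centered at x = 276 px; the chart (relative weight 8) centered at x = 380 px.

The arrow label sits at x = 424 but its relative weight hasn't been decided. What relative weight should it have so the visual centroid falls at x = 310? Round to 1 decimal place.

Existing Σw = 17 (4 + 4 + 1 + 8); existing moment 4·101 + 4·202 + 1·276 + 8·380 = 4528.
Set Σw·x/Σw = 310: (4528 + 424w) = 310·(17 + w).
So w = (310·17 − 4528)/(424 − 310) = 742/114 ≈ 6.51.

w ≈ 6.5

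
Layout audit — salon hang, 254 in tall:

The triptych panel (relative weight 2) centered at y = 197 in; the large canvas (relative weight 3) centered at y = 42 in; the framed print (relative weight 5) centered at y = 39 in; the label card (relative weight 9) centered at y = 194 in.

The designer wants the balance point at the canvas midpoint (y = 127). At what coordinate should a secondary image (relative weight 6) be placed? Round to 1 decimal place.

y ≈ 119.0

With the secondary image, Σw becomes 2 + 3 + 5 + 9 + 6 = 25.
y: target moment 25×127 = 3175; current 2·197 + 3·42 + 5·39 + 9·194 = 2461; the secondary image supplies 714, so y = 714/6 ≈ 119.00.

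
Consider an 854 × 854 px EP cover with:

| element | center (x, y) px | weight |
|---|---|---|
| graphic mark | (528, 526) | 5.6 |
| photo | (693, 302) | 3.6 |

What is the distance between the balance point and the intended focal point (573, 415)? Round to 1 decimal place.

Total weight = 5.6 + 3.6 = 9.2.
x: (5.6·528 + 3.6·693) / 9.2 = 5451.6 / 9.2 ≈ 592.57
y: (5.6·526 + 3.6·302) / 9.2 = 4032.8 / 9.2 ≈ 438.35
From (573, 415): dx = 19.57, dy = 23.35, so the distance is √(dx²+dy²) ≈ 30.46.

≈ 30.5 px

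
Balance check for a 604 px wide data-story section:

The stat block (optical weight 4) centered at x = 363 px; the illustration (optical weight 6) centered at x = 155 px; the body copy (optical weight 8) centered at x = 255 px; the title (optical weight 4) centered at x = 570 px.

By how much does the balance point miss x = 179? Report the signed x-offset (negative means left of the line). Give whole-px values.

≈ 126 px

Total weight = 4 + 6 + 8 + 4 = 22.
x-moment: 4·363 + 6·155 + 8·255 + 4·570 = 6702; centroid 6702/22 ≈ 304.64.
Against x = 179, that's 304.64 − 179 = 125.64.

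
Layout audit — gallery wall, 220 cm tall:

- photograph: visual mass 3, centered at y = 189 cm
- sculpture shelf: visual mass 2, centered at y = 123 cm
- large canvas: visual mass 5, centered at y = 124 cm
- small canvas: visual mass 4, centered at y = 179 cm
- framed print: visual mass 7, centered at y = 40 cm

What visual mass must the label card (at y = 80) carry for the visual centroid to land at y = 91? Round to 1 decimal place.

Existing Σw = 21 (3 + 2 + 5 + 4 + 7); existing moment 3·189 + 2·123 + 5·124 + 4·179 + 7·40 = 2429.
Balance at y = 91 requires (2429 + w·80) / (21 + w) = 91.
Rearranging, w·(80 − 91) = 91·21 − 2429 = -518, so w ≈ -518/-11 = 47.09.

w ≈ 47.1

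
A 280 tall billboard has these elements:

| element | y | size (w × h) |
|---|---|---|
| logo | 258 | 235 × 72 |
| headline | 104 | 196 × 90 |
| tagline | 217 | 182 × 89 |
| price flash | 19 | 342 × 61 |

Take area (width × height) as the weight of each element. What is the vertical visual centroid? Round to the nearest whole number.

Taking area as weight: logo 235·72 = 16920, headline 196·90 = 17640, tagline 182·89 = 16198, price flash 342·61 = 20862. Sum 71620.
y-moment: 16920·258 + 17640·104 + 16198·217 + 20862·19 = 10111264; centroid 10111264/71620 ≈ 141.18.

y ≈ 141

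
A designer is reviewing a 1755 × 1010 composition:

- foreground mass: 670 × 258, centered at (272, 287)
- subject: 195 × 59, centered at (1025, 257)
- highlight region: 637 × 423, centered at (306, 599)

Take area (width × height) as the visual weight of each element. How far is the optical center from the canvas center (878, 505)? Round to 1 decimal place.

Taking area as weight: foreground mass 670·258 = 172860, subject 195·59 = 11505, highlight region 637·423 = 269451. Sum 453816.
x: (172860·272 + 11505·1025 + 269451·306) / 453816 = 141262551 / 453816 ≈ 311.28
y: (172860·287 + 11505·257 + 269451·599) / 453816 = 213968754 / 453816 ≈ 471.49
Relative to (878, 505): Δ = (-566.72, -33.51); |Δ| = √(-566.72² + -33.51²) ≈ 567.71.

≈ 567.7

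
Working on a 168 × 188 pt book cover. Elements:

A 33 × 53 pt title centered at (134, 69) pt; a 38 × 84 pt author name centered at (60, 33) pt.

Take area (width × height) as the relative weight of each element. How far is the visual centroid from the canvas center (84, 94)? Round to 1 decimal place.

≈ 48.3 pt

Taking area as weight: title 33·53 = 1749, author name 38·84 = 3192. Sum 4941.
x: (1749·134 + 3192·60) / 4941 = 425886 / 4941 ≈ 86.19
y: (1749·69 + 3192·33) / 4941 = 226017 / 4941 ≈ 45.74
From (84, 94): dx = 2.19, dy = -48.26, so the distance is √(dx²+dy²) ≈ 48.31.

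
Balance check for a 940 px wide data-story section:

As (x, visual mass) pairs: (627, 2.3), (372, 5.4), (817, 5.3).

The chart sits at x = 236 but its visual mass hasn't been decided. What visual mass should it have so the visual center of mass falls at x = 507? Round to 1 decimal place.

Fixed elements: Σw = 2.3 + 5.4 + 5.3 = 13.0, Σw·x = 2.3·627 + 5.4·372 + 5.3·817 = 7781.0.
Balance at x = 507 requires (7781.0 + w·236) / (13.0 + w) = 507.
Solving: w = (507·13.0 − 7781.0) / (236 − 507) = -1190.0 / -271 ≈ 4.39.

w ≈ 4.4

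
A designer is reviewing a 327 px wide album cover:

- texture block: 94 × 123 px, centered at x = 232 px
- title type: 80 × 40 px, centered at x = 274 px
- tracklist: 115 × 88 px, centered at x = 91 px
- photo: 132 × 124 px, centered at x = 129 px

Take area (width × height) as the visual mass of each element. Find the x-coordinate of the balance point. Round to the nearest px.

x ≈ 160

Areas: texture block 94·123 = 11562, title type 80·40 = 3200, tracklist 115·88 = 10120, photo 132·124 = 16368. Total weight = 41250.
Σw·x = 11562·232 + 3200·274 + 10120·91 + 16368·129 = 6591576, so x̄ = 6591576/41250 ≈ 159.80.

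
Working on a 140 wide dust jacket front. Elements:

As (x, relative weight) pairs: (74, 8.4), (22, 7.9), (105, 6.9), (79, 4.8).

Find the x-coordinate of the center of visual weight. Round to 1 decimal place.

x ≈ 67.8

Σw = 8.4 + 7.9 + 6.9 + 4.8 = 28.0.
x: (8.4·74 + 7.9·22 + 6.9·105 + 4.8·79) / 28.0 = 1899.1 / 28.0 ≈ 67.83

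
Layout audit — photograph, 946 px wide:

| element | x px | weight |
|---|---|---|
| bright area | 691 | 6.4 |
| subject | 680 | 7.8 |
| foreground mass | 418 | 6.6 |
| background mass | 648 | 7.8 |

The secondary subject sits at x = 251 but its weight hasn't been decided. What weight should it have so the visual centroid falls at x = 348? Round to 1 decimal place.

w ≈ 78.2

Known weights sum to 6.4 + 7.8 + 6.6 + 7.8 = 28.6; their moment is 6.4·691 + 7.8·680 + 6.6·418 + 7.8·648 = 17539.6.
Balance at x = 348 requires (17539.6 + w·251) / (28.6 + w) = 348.
Solving: w = (348·28.6 − 17539.6) / (251 − 348) = -7586.8 / -97 ≈ 78.21.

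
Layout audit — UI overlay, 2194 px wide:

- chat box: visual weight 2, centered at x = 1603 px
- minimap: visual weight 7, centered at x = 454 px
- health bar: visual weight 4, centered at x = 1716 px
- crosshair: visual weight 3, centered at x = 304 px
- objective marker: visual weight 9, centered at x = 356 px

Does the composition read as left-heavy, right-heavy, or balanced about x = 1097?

Weights sum to 2 + 7 + 4 + 3 + 9 = 25.
x: (2·1603 + 7·454 + 4·1716 + 3·304 + 9·356) / 25 = 17364 / 25 ≈ 694.56
Since 694.6 is left of 1097, the composition reads left-heavy.

left-heavy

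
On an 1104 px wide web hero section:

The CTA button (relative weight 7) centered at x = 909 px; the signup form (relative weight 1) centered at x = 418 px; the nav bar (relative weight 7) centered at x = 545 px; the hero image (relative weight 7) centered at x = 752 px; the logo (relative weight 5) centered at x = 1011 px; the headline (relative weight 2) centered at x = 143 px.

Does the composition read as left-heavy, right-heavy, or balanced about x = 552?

right-heavy

Total weight = 7 + 1 + 7 + 7 + 5 + 2 = 29.
x-moment: 7·909 + 1·418 + 7·545 + 7·752 + 5·1011 + 2·143 = 21201; centroid 21201/29 ≈ 731.07.
731.1 lies right of the midline 552, so the layout is right-heavy.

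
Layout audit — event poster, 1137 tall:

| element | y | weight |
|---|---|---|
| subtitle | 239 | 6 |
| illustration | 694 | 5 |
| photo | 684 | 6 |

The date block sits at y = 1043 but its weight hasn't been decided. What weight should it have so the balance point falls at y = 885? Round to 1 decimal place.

Known weights sum to 6 + 5 + 6 = 17; their moment is 6·239 + 5·694 + 6·684 = 9008.
For the centroid to hit 885: (9008 + w·1043) / (17 + w) = 885.
Rearranging, w·(1043 − 885) = 885·17 − 9008 = 6037, so w ≈ 6037/158 = 38.21.

w ≈ 38.2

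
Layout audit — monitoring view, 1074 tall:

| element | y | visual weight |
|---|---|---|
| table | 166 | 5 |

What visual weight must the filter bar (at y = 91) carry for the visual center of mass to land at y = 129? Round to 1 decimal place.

The single fixed element contributes weight 5, moment 5·166 = 830.
Set Σw·y/Σw = 129: (830 + 91w) = 129·(5 + w).
Rearranging, w·(91 − 129) = 129·5 − 830 = -185, so w ≈ -185/-38 = 4.87.

w ≈ 4.9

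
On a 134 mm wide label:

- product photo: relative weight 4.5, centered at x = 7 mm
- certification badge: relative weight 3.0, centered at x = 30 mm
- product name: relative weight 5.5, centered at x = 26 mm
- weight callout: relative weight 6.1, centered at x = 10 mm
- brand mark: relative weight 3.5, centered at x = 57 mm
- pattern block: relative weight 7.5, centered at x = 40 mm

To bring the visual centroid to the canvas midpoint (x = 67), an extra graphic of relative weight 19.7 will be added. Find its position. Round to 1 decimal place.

x ≈ 127.5

New total weight: (4.5 + 3.0 + 5.5 + 6.1 + 3.5 + 7.5) + 19.7 = 49.8.
x: target moment 49.8×67 = 3336.6; current 4.5·7 + 3.0·30 + 5.5·26 + 6.1·10 + 3.5·57 + 7.5·40 = 825.0; the extra graphic supplies 2511.6, so x = 2511.6/19.7 ≈ 127.49.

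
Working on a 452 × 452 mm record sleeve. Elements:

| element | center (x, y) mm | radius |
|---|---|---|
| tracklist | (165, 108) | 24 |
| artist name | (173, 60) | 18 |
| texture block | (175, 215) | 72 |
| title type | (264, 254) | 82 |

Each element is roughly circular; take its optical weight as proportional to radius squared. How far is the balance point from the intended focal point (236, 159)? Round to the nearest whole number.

≈ 69 mm

Weights ∝ r²: tracklist 24² = 576, artist name 18² = 324, texture block 72² = 5184, title type 82² = 6724; Σw = 12808.
x-moment: 576·165 + 324·173 + 5184·175 + 6724·264 = 2833428; centroid 2833428/12808 ≈ 221.22.
y-moment: 576·108 + 324·60 + 5184·215 + 6724·254 = 2904104; centroid 2904104/12808 ≈ 226.74.
From (236, 159): dx = -14.78, dy = 67.74, so the distance is √(dx²+dy²) ≈ 69.33.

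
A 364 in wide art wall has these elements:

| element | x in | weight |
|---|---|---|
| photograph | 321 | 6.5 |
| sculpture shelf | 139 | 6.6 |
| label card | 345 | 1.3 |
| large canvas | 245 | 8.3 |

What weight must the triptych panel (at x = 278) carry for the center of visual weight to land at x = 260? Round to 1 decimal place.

w ≈ 23.1

Fixed elements: Σw = 6.5 + 6.6 + 1.3 + 8.3 = 22.7, Σw·x = 6.5·321 + 6.6·139 + 1.3·345 + 8.3·245 = 5485.9.
Set Σw·x/Σw = 260: (5485.9 + 278w) = 260·(22.7 + w).
Rearranging, w·(278 − 260) = 260·22.7 − 5485.9 = 416.1, so w ≈ 416.1/18 = 23.12.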